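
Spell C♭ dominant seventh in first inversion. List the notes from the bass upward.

C♭ dominant seventh = C-flat–E-flat–G-flat–B-double-flat; first inversion → third (E-flat) lowest.

E-flat G-flat B-double-flat C-flat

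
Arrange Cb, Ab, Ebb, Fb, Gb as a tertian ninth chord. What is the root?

Arranged so that each adjacent pair is a third by letter name: Fb – Ab – Cb – Ebb – Gb.
The bottom of that stack, Fb, is the root (this is Fb dominant ninth).

Fb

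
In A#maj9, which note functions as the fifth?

E#

A#maj9 is built on A#; its 5th is a perfect 5th above the root.
A fifth above A uses the letter E, and the perfect 5th above A# is E#.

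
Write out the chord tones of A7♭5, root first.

A, C♯, E♭, G

Root A, quality dominant seventh flat five:
- root: A
- major 3rd: C♯
- diminished 5th: E♭
- minor 7th: G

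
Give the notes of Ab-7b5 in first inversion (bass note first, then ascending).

Ab-7b5 = A♭–C♭–E𝄫–G♭; first inversion → third (C♭) lowest.

C♭, E𝄫, G♭, A♭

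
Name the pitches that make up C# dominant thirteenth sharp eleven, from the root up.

C-sharp  E-sharp  G-sharp  B  D-sharp  F-double-sharp  A-sharp

C# dominant thirteenth sharp eleven is a dominant thirteenth sharp eleven built on C-sharp.
Root: C-sharp
Major 3rd (3rd): E-sharp
Perfect 5th (5th): G-sharp
Minor 7th (7th): B
Major 9th (9th): D-sharp
Augmented 11th (11th): F-double-sharp
Major 13th (13th): A-sharp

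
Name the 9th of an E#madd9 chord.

F##

Root of E#madd9 = E#. The 9th is a major 9th: E# up a major 9th → F##.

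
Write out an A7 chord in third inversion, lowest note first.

G, A, C#, E

A7 = A–C#–E–G; third inversion → seventh (G) lowest.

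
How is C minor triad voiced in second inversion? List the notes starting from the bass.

G C Eb

In root position, C minor triad is C–Eb–G.
Second inversion puts the fifth (G) in the bass.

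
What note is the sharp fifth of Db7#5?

Db7#5 is built on Db; its 5th is an augmented 5th above the root.
A fifth above D uses the letter A, and the augmented 5th above Db is A.

A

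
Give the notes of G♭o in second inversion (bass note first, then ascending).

Dbb – Gb – Bbb

In root position, G♭o is Gb–Bbb–Dbb.
Second inversion puts the fifth (Dbb) in the bass.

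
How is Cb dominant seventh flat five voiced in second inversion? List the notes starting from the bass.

In root position, Cb dominant seventh flat five is C-flat–E-flat–G-double-flat–B-double-flat.
Second inversion puts the fifth (G-double-flat) in the bass.

G-double-flat B-double-flat C-flat E-flat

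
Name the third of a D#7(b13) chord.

F𝄪

D#7(b13) is built on D♯; its 3rd is a major 3rd above the root.
A third above D uses the letter F, and the major 3rd above D♯ is F𝄪.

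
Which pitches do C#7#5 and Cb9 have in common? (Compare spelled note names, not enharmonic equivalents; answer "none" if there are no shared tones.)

none

C#7#5: C# E# G## B
Cb9: Cb Eb Gb Bbb Db
Common to both → none.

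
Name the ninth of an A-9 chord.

B

Root of A-9 = A. The 9th is a major 9th: A up a major 9th → B.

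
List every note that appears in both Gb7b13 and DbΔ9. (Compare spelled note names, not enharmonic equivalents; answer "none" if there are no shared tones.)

Gb7b13 = Gb, Bb, Db, Fb, Ebb.
DbΔ9 = Db, F, Ab, C, Eb.
Shared: Db.

Db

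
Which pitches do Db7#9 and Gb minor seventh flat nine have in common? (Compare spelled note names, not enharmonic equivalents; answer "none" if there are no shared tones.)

Db7#9: Db F Ab Cb E
Gb minor seventh flat nine: Gb Bbb Db Fb Abb
Common to both → Db.

Db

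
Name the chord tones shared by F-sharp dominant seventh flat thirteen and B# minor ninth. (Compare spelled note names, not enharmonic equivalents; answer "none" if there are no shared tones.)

A#

F-sharp dominant seventh flat thirteen = F#, A#, C#, E, D.
B# minor ninth = B#, D#, F##, A#, C##.
Shared: A#.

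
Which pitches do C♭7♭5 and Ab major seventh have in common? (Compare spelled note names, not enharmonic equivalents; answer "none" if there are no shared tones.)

C♭7♭5: C♭ E♭ G𝄫 B𝄫
Ab major seventh: A♭ C E♭ G
Common to both → E♭.

E♭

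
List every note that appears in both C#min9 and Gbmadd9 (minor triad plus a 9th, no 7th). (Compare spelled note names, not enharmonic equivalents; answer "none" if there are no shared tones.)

C#min9 = C#, E, G#, B, D#.
Gbmadd9 = Gb, Bbb, Db, Ab.
Shared: none.

none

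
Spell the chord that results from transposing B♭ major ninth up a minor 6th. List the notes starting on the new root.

G♭ B♭ D♭ F A♭

A minor 6th up from B♭ is G♭, so the new chord is G♭ major ninth.
Root: G♭
Major 3rd (3rd): B♭
Perfect 5th (5th): D♭
Major 7th (7th): F
Major 9th (9th): A♭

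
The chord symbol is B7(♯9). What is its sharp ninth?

C𝄪

B7(♯9) is built on B; its 9th is an augmented 9th above the root.
A second above B uses the letter C, and the augmented 9th above B is C𝄪.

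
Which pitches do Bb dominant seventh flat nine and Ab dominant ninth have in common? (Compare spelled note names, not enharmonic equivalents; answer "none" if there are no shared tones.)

B-flat  A-flat

Bb dominant seventh flat nine = B-flat, D, F, A-flat, C-flat.
Ab dominant ninth = A-flat, C, E-flat, G-flat, B-flat.
Shared: B-flat, A-flat.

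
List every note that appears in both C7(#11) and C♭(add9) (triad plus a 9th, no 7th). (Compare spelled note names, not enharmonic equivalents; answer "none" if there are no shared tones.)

none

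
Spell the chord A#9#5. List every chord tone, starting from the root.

A#9#5: dominant ninth sharp five on A#.
Root: A#
Major 3rd (3rd): C##
Augmented 5th (5th): E##
Minor 7th (7th): G#
Major 9th (9th): B#

A# – C## – E## – G# – B#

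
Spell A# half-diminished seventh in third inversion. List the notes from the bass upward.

A# half-diminished seventh = A-sharp–C-sharp–E–G-sharp; third inversion → seventh (G-sharp) lowest.

G-sharp, A-sharp, C-sharp, E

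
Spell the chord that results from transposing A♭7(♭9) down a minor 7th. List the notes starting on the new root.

B♭, D, F, A♭, C♭

A♭ down a minor 7th → B♭. New chord: B♭ dominant seventh flat nine.
root → B♭
3rd (major 3rd) → D
5th (perfect 5th) → F
7th (minor 7th) → A♭
9th (minor 9th) → C♭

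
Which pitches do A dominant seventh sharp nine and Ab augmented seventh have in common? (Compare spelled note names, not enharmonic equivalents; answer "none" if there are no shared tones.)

E

A dominant seventh sharp nine = A, C#, E, G, B#.
Ab augmented seventh = Ab, C, E, Gb.
Shared: E.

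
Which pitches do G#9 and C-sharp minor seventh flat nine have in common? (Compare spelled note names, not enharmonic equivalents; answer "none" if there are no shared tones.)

G♯

G#9: G♯ B♯ D♯ F♯ A♯
C-sharp minor seventh flat nine: C♯ E G♯ B D
Common to both → G♯.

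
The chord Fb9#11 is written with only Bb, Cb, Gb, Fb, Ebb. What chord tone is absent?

Ab

Fb9#11 = Fb, Ab, Cb, Ebb, Gb, Bb. The voicing lacks the 3rd (major 3rd), Ab.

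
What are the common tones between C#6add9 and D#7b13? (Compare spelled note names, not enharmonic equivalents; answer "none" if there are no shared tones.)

C#, A#, D#

C#6add9: C# E# G# A# D#
D#7b13: D# F## A# C# B
Common to both → C#, A#, D#.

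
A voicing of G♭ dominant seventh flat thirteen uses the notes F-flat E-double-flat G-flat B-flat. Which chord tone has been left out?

D-flat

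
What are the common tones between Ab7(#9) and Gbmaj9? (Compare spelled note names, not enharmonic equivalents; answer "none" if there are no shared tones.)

Ab7(#9) = Ab, C, Eb, Gb, B.
Gbmaj9 = Gb, Bb, Db, F, Ab.
Shared: Ab, Gb.

Ab Gb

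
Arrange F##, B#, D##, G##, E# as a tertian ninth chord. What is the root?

E#

Stacking in thirds gives E# – G## – B# – D## – F##, so E# is the root — E# major ninth.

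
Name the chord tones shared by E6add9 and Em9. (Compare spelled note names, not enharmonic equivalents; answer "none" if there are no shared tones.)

E B F#

E6add9 = E, G#, B, C#, F#.
Em9 = E, G, B, D, F#.
Shared: E, B, F#.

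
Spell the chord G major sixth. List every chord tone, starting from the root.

G major sixth: major sixth on G.
G — root
B — major 3rd
D — perfect 5th
E — major 6th

G  B  D  E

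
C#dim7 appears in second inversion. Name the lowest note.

G

C#dim7 = C♯–E–G–B♭. Second inversion → fifth in the bass = G.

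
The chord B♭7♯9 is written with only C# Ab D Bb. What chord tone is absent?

F

The full B♭7♯9 chord is Bb, D, F, Ab, C#.
Comparing with the voicing, the perfect 5th (5th) — F — is absent.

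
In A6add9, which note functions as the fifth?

A6add9 is built on A; its 5th is a perfect 5th above the root.
A fifth above A uses the letter E, and the perfect 5th above A is E.

E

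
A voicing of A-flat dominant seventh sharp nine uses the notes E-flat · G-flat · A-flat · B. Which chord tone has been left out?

The full A-flat dominant seventh sharp nine chord is A-flat, C, E-flat, G-flat, B.
Comparing with the voicing, the major 3rd (3rd) — C — is absent.

C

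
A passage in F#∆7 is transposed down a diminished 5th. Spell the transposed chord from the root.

B#, D##, F##, A##

A diminished 5th down from F# is B#, so the new chord is B# major seventh.
- root: B#
- major 3rd: D##
- perfect 5th: F##
- major 7th: A##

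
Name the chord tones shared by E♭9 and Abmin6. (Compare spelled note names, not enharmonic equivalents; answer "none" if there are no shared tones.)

Eb, F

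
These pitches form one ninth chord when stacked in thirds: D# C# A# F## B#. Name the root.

B#

Arranged so that each adjacent pair is a third by letter name: B# – D# – F## – A# – C#.
The bottom of that stack, B#, is the root (this is B# minor seventh flat nine).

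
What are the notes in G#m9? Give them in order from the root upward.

G#, B, D#, F#, A#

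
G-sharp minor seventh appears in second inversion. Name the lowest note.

G-sharp minor seventh in root position is G-sharp–B–D-sharp–F-sharp.
Second inversion places the fifth in the bass, which is D-sharp.

D-sharp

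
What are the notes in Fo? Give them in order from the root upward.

F, Ab, Cb

Root F, quality diminished triad:
- root: F
- minor 3rd: Ab
- diminished 5th: Cb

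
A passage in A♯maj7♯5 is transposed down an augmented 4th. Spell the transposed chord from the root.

An augmented 4th down from A♯ is E, so the new chord is E augmented major seventh.
E — root
G♯ — major 3rd
B♯ — augmented 5th
D♯ — major 7th

E – G♯ – B♯ – D♯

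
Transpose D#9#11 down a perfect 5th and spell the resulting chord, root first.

Transposed root: D# → G# (perfect 5th down). So we spell G# dominant ninth sharp eleven:
root → G#
3rd (major 3rd) → B#
5th (perfect 5th) → D#
7th (minor 7th) → F#
9th (major 9th) → A#
11th (augmented 11th) → C##

G# B# D# F# A# C##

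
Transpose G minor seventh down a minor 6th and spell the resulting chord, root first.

G down a minor 6th → B. New chord: B minor seventh.
- root: B
- minor 3rd: D
- perfect 5th: F#
- minor 7th: A

B D F# A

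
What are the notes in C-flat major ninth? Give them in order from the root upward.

C-flat – E-flat – G-flat – B-flat – D-flat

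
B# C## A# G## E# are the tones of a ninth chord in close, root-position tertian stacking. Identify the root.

A#

Stacking in thirds gives A# – C## – E# – G## – B#, so A# is the root — A# major ninth.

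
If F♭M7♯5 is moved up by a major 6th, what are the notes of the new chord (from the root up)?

Db  F  A  C

A major 6th up from Fb is Db, so the new chord is Db augmented major seventh.
Db — root
F — major 3rd
A — augmented 5th
C — major 7th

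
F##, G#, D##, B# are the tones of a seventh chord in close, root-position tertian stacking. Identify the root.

G#

Stacking in thirds gives G# – B# – D## – F##, so G# is the root — G# augmented major seventh.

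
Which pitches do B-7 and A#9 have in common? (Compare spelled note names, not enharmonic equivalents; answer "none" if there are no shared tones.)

none

B-7: B D F♯ A
A#9: A♯ C𝄪 E♯ G♯ B♯
Common to both → none.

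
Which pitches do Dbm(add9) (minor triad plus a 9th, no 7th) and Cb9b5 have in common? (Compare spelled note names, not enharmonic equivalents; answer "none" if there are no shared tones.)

Db – Eb

Dbm(add9): Db Fb Ab Eb
Cb9b5: Cb Eb Gbb Bbb Db
Common to both → Db, Eb.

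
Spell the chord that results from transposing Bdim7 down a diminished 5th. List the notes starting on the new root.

E#  G#  B  D

A diminished 5th down from B is E#, so the new chord is E# diminished seventh.
Root: E#
Minor 3rd (3rd): G#
Diminished 5th (5th): B
Diminished 7th (7th): D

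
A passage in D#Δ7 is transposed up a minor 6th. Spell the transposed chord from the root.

B D♯ F♯ A♯

A minor 6th up from D♯ is B, so the new chord is B major seventh.
- root: B
- major 3rd: D♯
- perfect 5th: F♯
- major 7th: A♯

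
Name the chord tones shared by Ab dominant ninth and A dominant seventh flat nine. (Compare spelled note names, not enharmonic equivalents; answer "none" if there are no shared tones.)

Ab dominant ninth: A-flat C E-flat G-flat B-flat
A dominant seventh flat nine: A C-sharp E G B-flat
Common to both → B-flat.

B-flat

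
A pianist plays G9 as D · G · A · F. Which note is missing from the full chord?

B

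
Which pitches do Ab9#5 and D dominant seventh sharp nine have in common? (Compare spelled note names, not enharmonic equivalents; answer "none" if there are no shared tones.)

C

Ab9#5: Ab C E Gb Bb
D dominant seventh sharp nine: D F# A C E#
Common to both → C.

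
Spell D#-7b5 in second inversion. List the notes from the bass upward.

A  C#  D#  F#

In root position, D#-7b5 is D#–F#–A–C#.
Second inversion puts the fifth (A) in the bass.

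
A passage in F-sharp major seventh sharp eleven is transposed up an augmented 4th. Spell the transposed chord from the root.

B-sharp – D-double-sharp – F-double-sharp – A-double-sharp – E-double-sharp

Transposed root: F-sharp → B-sharp (augmented 4th up). So we spell B-sharp major seventh sharp eleven:
B-sharp — root
D-double-sharp — major 3rd
F-double-sharp — perfect 5th
A-double-sharp — major 7th
E-double-sharp — augmented 11th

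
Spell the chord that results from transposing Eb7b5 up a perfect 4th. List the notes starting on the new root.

Ab, C, Ebb, Gb

A perfect 4th up from Eb is Ab, so the new chord is Ab dominant seventh flat five.
Root: Ab
Major 3rd (3rd): C
Diminished 5th (5th): Ebb
Minor 7th (7th): Gb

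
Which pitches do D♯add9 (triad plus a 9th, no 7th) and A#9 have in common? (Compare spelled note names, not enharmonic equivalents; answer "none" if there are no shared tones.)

D♯add9 = D#, F##, A#, E#.
A#9 = A#, C##, E#, G#, B#.
Shared: A#, E#.

A#  E#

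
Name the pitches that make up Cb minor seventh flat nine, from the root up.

C♭, E𝄫, G♭, B𝄫, D𝄫

Cb minor seventh flat nine: minor seventh flat nine on C♭.
- root: C♭
- minor 3rd: E𝄫
- perfect 5th: G♭
- minor 7th: B𝄫
- minor 9th: D𝄫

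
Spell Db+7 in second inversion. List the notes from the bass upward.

Db+7 = Db–F–A–Cb; second inversion → fifth (A) lowest.

A  Cb  Db  F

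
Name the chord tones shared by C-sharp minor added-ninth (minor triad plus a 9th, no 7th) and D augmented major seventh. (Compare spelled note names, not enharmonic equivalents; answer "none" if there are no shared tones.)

C#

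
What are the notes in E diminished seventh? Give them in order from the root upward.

E diminished seventh is a diminished seventh built on E.
- root: E
- minor 3rd: G
- diminished 5th: Bb
- diminished 7th: Db

E – G – Bb – Db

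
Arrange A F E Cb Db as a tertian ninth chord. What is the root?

Arranged so that each adjacent pair is a third by letter name: Db – F – A – Cb – E.
The bottom of that stack, Db, is the root (this is Db dominant seventh sharp nine sharp five).

Db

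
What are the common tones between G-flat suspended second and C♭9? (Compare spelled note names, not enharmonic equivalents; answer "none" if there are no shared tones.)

Gb  Db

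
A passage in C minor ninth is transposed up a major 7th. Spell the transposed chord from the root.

C up a major 7th → B. New chord: B minor ninth.
B — root
D — minor 3rd
F-sharp — perfect 5th
A — minor 7th
C-sharp — major 9th

B  D  F-sharp  A  C-sharp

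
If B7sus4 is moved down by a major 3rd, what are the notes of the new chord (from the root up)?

G, C, D, F

A major 3rd down from B is G, so the new chord is G dominant seventh suspended fourth.
G — root
C — perfect 4th
D — perfect 5th
F — minor 7th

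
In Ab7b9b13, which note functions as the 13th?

Fb

Root of Ab7b9b13 = Ab. The 13th is a minor 13th: Ab up a minor 13th → Fb.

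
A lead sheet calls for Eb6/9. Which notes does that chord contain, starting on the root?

Root Eb, quality six-nine:
Root: Eb
Major 3rd (3rd): G
Perfect 5th (5th): Bb
Major 6th (6th): C
Major 9th (9th): F

Eb G Bb C F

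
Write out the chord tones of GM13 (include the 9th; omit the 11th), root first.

G B D F# A E

GM13: major thirteenth on G.
- root: G
- major 3rd: B
- perfect 5th: D
- major 7th: F#
- major 9th: A
- major 13th: E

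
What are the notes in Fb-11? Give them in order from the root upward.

Fb, Abb, Cb, Ebb, Gb, Bbb

Fb-11 is a minor eleventh built on Fb.
Root: Fb
Minor 3rd (3rd): Abb
Perfect 5th (5th): Cb
Minor 7th (7th): Ebb
Major 9th (9th): Gb
Perfect 11th (11th): Bbb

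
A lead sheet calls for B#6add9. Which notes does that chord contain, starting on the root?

B# D## F## G## C##

B#6add9: six-nine on B#.
- root: B#
- major 3rd: D##
- perfect 5th: F##
- major 6th: G##
- major 9th: C##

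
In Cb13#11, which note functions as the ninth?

Cb13#11 is built on Cb; its 9th is a major 9th above the root.
A second above C uses the letter D, and the major 9th above Cb is Db.

Db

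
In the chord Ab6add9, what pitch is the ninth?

Ab6add9 is built on Ab; its 9th is a major 9th above the root.
A second above A uses the letter B, and the major 9th above Ab is Bb.

Bb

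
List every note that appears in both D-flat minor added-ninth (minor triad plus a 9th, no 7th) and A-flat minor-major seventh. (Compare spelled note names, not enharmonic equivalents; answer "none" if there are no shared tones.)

D-flat minor added-ninth: D♭ F♭ A♭ E♭
A-flat minor-major seventh: A♭ C♭ E♭ G
Common to both → A♭, E♭.

A♭, E♭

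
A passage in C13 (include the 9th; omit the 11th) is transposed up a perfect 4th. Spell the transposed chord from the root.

A perfect 4th up from C is F, so the new chord is F dominant thirteenth.
F — root
A — major 3rd
C — perfect 5th
E♭ — minor 7th
G — major 9th
D — major 13th

F A C E♭ G D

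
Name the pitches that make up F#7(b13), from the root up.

F#, A#, C#, E, D

Root F#, quality dominant seventh flat thirteen:
root → F#
3rd (major 3rd) → A#
5th (perfect 5th) → C#
7th (minor 7th) → E
13th (minor 13th) → D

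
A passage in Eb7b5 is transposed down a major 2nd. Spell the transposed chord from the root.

Eb down a major 2nd → Db. New chord: Db dominant seventh flat five.
Root: Db
Major 3rd (3rd): F
Diminished 5th (5th): Abb
Minor 7th (7th): Cb

Db F Abb Cb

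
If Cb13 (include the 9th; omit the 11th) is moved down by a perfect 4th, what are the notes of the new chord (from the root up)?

A perfect 4th down from Cb is Gb, so the new chord is Gb dominant thirteenth.
Root: Gb
Major 3rd (3rd): Bb
Perfect 5th (5th): Db
Minor 7th (7th): Fb
Major 9th (9th): Ab
Major 13th (13th): Eb

Gb – Bb – Db – Fb – Ab – Eb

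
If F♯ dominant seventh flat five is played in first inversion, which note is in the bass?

F♯ dominant seventh flat five = F-sharp–A-sharp–C–E. First inversion → third in the bass = A-sharp.

A-sharp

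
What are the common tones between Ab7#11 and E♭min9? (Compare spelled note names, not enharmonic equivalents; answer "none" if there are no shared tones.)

Ab7#11: A♭ C E♭ G♭ D
E♭min9: E♭ G♭ B♭ D♭ F
Common to both → E♭, G♭.

E♭ – G♭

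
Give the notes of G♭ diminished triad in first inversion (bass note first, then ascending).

B-double-flat D-double-flat G-flat

In root position, G♭ diminished triad is G-flat–B-double-flat–D-double-flat.
First inversion puts the third (B-double-flat) in the bass.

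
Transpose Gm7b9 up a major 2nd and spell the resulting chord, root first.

A  C  E  G  Bb

Transposed root: G → A (major 2nd up). So we spell A minor seventh flat nine:
A — root
C — minor 3rd
E — perfect 5th
G — minor 7th
Bb — minor 9th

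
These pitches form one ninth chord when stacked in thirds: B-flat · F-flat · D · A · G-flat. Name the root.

Arranged so that each adjacent pair is a third by letter name: G-flat – B-flat – D – F-flat – A.
The bottom of that stack, G-flat, is the root (this is G-flat dominant seventh sharp nine sharp five).

G-flat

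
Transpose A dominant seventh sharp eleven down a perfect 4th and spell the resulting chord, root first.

A perfect 4th down from A is E, so the new chord is E dominant seventh sharp eleven.
E — root
G# — major 3rd
B — perfect 5th
D — minor 7th
A# — augmented 11th

E  G#  B  D  A#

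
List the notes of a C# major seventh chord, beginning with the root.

C-sharp, E-sharp, G-sharp, B-sharp

C# major seventh: major seventh on C-sharp.
root → C-sharp
3rd (major 3rd) → E-sharp
5th (perfect 5th) → G-sharp
7th (major 7th) → B-sharp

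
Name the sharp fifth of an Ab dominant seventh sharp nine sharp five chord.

Root of Ab dominant seventh sharp nine sharp five = A-flat. The 5th is an augmented 5th: A-flat up an augmented 5th → E.

E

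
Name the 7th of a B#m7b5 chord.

Root of B#m7b5 = B♯. The 7th is a minor 7th: B♯ up a minor 7th → A♯.

A♯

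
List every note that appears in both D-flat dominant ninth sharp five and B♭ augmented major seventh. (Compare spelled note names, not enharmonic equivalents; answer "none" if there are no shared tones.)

A

D-flat dominant ninth sharp five = D-flat, F, A, C-flat, E-flat.
B♭ augmented major seventh = B-flat, D, F-sharp, A.
Shared: A.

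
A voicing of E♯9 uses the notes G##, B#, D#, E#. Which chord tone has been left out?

F##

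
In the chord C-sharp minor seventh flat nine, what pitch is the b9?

D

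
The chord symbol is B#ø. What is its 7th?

A♯

B#ø is built on B♯; its 7th is a minor 7th above the root.
A seventh above B uses the letter A, and the minor 7th above B♯ is A♯.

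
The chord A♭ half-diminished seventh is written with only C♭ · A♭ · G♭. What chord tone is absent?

E𝄫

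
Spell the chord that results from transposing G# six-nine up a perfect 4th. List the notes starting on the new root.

Transposed root: G-sharp → C-sharp (perfect 4th up). So we spell C-sharp six-nine:
- root: C-sharp
- major 3rd: E-sharp
- perfect 5th: G-sharp
- major 6th: A-sharp
- major 9th: D-sharp

C-sharp E-sharp G-sharp A-sharp D-sharp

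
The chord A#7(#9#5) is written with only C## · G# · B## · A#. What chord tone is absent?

E##

The full A#7(#9#5) chord is A#, C##, E##, G#, B##.
Comparing with the voicing, the augmented 5th (5th) — E## — is absent.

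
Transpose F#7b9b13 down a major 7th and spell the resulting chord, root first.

G B D F A♭ E♭

A major 7th down from F♯ is G, so the new chord is G dominant seventh flat nine flat thirteen.
root → G
3rd (major 3rd) → B
5th (perfect 5th) → D
7th (minor 7th) → F
9th (minor 9th) → A♭
13th (minor 13th) → E♭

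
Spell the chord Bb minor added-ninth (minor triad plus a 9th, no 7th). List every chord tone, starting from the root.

Bb minor added-ninth: minor added-ninth on Bb.
Root: Bb
Minor 3rd (3rd): Db
Perfect 5th (5th): F
Major 9th (9th): C

Bb – Db – F – C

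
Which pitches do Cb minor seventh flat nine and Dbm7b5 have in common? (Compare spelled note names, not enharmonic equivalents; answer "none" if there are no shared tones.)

Cb

Cb minor seventh flat nine: Cb Ebb Gb Bbb Dbb
Dbm7b5: Db Fb Abb Cb
Common to both → Cb.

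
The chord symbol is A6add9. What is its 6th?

A6add9 is built on A; its 6th is a major 6th above the root.
A sixth above A uses the letter F, and the major 6th above A is F#.

F#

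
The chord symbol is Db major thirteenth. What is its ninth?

E-flat

Root of Db major thirteenth = D-flat. The 9th is a major 9th: D-flat up a major 9th → E-flat.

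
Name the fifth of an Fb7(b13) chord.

C♭

Fb7(b13) is built on F♭; its 5th is a perfect 5th above the root.
A fifth above F uses the letter C, and the perfect 5th above F♭ is C♭.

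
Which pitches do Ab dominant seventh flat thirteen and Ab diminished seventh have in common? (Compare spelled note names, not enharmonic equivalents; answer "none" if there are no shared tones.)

Ab

Ab dominant seventh flat thirteen: Ab C Eb Gb Fb
Ab diminished seventh: Ab Cb Ebb Gbb
Common to both → Ab.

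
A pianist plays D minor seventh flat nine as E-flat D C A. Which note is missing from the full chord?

F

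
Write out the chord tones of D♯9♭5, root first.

D# F## A C# E#

D♯9♭5 is a dominant ninth flat five built on D#.
- root: D#
- major 3rd: F##
- diminished 5th: A
- minor 7th: C#
- major 9th: E#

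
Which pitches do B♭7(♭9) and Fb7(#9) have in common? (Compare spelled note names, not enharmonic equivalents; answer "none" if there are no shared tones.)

A♭, C♭

B♭7(♭9) = B♭, D, F, A♭, C♭.
Fb7(#9) = F♭, A♭, C♭, E𝄫, G.
Shared: A♭, C♭.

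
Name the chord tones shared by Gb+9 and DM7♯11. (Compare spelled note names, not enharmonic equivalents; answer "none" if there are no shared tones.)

D

Gb+9: Gb Bb D Fb Ab
DM7♯11: D F# A C# G#
Common to both → D.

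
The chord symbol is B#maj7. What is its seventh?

A##

Root of B#maj7 = B#. The 7th is a major 7th: B# up a major 7th → A##.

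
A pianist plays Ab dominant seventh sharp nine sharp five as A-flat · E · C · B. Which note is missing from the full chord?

G-flat

Ab dominant seventh sharp nine sharp five = A-flat, C, E, G-flat, B. The voicing lacks the 7th (minor 7th), G-flat.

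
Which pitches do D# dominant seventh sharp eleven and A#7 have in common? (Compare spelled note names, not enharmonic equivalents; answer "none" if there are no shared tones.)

A#

D# dominant seventh sharp eleven = D#, F##, A#, C#, G##.
A#7 = A#, C##, E#, G#.
Shared: A#.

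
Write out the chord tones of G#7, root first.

G# – B# – D# – F#

G#7: dominant seventh on G#.
- root: G#
- major 3rd: B#
- perfect 5th: D#
- minor 7th: F#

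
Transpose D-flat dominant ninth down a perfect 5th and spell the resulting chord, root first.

Transposed root: Db → Gb (perfect 5th down). So we spell Gb dominant ninth:
- root: Gb
- major 3rd: Bb
- perfect 5th: Db
- minor 7th: Fb
- major 9th: Ab

Gb, Bb, Db, Fb, Ab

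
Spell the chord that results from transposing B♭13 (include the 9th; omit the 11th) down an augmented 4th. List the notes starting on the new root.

Transposed root: Bb → Fb (augmented 4th down). So we spell Fb dominant thirteenth:
- root: Fb
- major 3rd: Ab
- perfect 5th: Cb
- minor 7th: Ebb
- major 9th: Gb
- major 13th: Db

Fb, Ab, Cb, Ebb, Gb, Db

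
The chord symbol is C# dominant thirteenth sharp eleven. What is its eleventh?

F##

Root of C# dominant thirteenth sharp eleven = C#. The 11th is an augmented 11th: C# up an augmented 11th → F##.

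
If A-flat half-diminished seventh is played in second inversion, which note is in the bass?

E-double-flat

A-flat half-diminished seventh in root position is A-flat–C-flat–E-double-flat–G-flat.
Second inversion places the fifth in the bass, which is E-double-flat.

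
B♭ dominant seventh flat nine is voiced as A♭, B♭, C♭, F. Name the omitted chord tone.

D

The full B♭ dominant seventh flat nine chord is B♭, D, F, A♭, C♭.
Comparing with the voicing, the major 3rd (3rd) — D — is absent.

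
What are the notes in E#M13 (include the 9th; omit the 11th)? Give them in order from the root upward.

E# – G## – B# – D## – F## – C##

E#M13: major thirteenth on E#.
Root: E#
Major 3rd (3rd): G##
Perfect 5th (5th): B#
Major 7th (7th): D##
Major 9th (9th): F##
Major 13th (13th): C##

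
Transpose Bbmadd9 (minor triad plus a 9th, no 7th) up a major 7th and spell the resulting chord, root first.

Transposed root: Bb → A (major 7th up). So we spell A minor added-ninth:
root → A
3rd (minor 3rd) → C
5th (perfect 5th) → E
9th (major 9th) → B

A C E B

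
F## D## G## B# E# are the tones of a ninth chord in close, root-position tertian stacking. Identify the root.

E#

Stacking in thirds gives E# – G## – B# – D## – F##, so E# is the root — E# major ninth.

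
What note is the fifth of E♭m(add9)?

Root of E♭m(add9) = E♭. The 5th is a perfect 5th: E♭ up a perfect 5th → B♭.

B♭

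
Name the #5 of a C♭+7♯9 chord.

G

Root of C♭+7♯9 = Cb. The 5th is an augmented 5th: Cb up an augmented 5th → G.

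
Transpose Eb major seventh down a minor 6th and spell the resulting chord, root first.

G B D F-sharp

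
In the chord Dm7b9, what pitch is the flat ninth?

Dm7b9 is built on D; its 9th is a minor 9th above the root.
A second above D uses the letter E, and the minor 9th above D is E♭.

E♭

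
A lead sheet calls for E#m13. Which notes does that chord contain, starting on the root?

E#m13: minor thirteenth on E#.
Root: E#
Minor 3rd (3rd): G#
Perfect 5th (5th): B#
Minor 7th (7th): D#
Major 9th (9th): F##
Perfect 11th (11th): A#
Major 13th (13th): C##

E#  G#  B#  D#  F##  A#  C##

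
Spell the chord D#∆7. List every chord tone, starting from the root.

D# – F## – A# – C##

Root D#, quality major seventh:
D# — root
F## — major 3rd
A# — perfect 5th
C## — major 7th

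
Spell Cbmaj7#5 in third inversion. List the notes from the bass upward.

Bb Cb Eb G

In root position, Cbmaj7#5 is Cb–Eb–G–Bb.
Third inversion puts the seventh (Bb) in the bass.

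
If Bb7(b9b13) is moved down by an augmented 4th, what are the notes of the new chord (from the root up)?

Fb Ab Cb Ebb Gbb Dbb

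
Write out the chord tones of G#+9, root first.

Root G♯, quality dominant ninth sharp five:
root → G♯
3rd (major 3rd) → B♯
5th (augmented 5th) → D𝄪
7th (minor 7th) → F♯
9th (major 9th) → A♯

G♯ – B♯ – D𝄪 – F♯ – A♯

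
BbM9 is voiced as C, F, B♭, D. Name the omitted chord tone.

BbM9 = B♭, D, F, A, C. The voicing lacks the 7th (major 7th), A.

A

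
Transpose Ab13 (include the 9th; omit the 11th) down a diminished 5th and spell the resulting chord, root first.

Transposed root: Ab → D (diminished 5th down). So we spell D dominant thirteenth:
D — root
F# — major 3rd
A — perfect 5th
C — minor 7th
E — major 9th
B — major 13th

D, F#, A, C, E, B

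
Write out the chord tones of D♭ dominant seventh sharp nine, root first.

Db F Ab Cb E

Root Db, quality dominant seventh sharp nine:
Root: Db
Major 3rd (3rd): F
Perfect 5th (5th): Ab
Minor 7th (7th): Cb
Augmented 9th (9th): E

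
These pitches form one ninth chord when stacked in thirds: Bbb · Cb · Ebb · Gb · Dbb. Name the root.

Stacking in thirds gives Cb – Ebb – Gb – Bbb – Dbb, so Cb is the root — Cb minor seventh flat nine.

Cb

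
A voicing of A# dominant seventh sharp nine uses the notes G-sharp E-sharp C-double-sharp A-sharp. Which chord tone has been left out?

B-double-sharp

The full A# dominant seventh sharp nine chord is A-sharp, C-double-sharp, E-sharp, G-sharp, B-double-sharp.
Comparing with the voicing, the augmented 9th (9th) — B-double-sharp — is absent.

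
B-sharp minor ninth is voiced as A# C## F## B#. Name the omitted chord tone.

D#

The full B-sharp minor ninth chord is B#, D#, F##, A#, C##.
Comparing with the voicing, the minor 3rd (3rd) — D# — is absent.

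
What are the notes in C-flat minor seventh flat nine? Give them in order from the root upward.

C-flat minor seventh flat nine is a minor seventh flat nine built on C-flat.
Root: C-flat
Minor 3rd (3rd): E-double-flat
Perfect 5th (5th): G-flat
Minor 7th (7th): B-double-flat
Minor 9th (9th): D-double-flat

C-flat E-double-flat G-flat B-double-flat D-double-flat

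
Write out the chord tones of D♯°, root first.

D#  F#  A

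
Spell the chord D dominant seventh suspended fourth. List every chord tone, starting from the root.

D, G, A, C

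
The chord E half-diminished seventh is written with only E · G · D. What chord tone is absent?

B-flat

E half-diminished seventh = E, G, B-flat, D. The voicing lacks the 5th (diminished 5th), B-flat.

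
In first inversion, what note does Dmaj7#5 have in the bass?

Dmaj7#5 = D–F#–A#–C#. First inversion → third in the bass = F#.

F#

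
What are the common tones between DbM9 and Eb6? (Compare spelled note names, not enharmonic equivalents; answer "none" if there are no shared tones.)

DbM9: D♭ F A♭ C E♭
Eb6: E♭ G B♭ C
Common to both → C, E♭.

C, E♭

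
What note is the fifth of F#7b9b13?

Root of F#7b9b13 = F#. The 5th is a perfect 5th: F# up a perfect 5th → C#.

C#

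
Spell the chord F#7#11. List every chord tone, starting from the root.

F# A# C# E B#

F#7#11 is a dominant seventh sharp eleven built on F#.
root → F#
3rd (major 3rd) → A#
5th (perfect 5th) → C#
7th (minor 7th) → E
11th (augmented 11th) → B#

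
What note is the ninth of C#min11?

D#

Root of C#min11 = C#. The 9th is a major 9th: C# up a major 9th → D#.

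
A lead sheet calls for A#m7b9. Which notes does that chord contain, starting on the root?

A#  C#  E#  G#  B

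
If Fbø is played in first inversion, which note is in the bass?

Fbø in root position is Fb–Abb–Cbb–Ebb.
First inversion places the third in the bass, which is Abb.

Abb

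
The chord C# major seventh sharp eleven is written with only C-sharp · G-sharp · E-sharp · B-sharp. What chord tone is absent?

The full C# major seventh sharp eleven chord is C-sharp, E-sharp, G-sharp, B-sharp, F-double-sharp.
Comparing with the voicing, the augmented 11th (11th) — F-double-sharp — is absent.

F-double-sharp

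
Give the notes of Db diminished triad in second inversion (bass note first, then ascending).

In root position, Db diminished triad is D-flat–F-flat–A-double-flat.
Second inversion puts the fifth (A-double-flat) in the bass.

A-double-flat  D-flat  F-flat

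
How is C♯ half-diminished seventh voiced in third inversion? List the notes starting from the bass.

C♯ half-diminished seventh = C-sharp–E–G–B; third inversion → seventh (B) lowest.

B – C-sharp – E – G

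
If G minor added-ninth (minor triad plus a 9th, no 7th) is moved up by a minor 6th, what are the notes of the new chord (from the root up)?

Eb, Gb, Bb, F

G up a minor 6th → Eb. New chord: Eb minor added-ninth.
Root: Eb
Minor 3rd (3rd): Gb
Perfect 5th (5th): Bb
Major 9th (9th): F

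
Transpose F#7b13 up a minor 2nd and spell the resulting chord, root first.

Transposed root: F♯ → G (minor 2nd up). So we spell G dominant seventh flat thirteen:
Root: G
Major 3rd (3rd): B
Perfect 5th (5th): D
Minor 7th (7th): F
Minor 13th (13th): E♭

G – B – D – F – E♭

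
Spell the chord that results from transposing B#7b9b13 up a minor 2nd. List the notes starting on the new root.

C#, E#, G#, B, D, A

B# up a minor 2nd → C#. New chord: C# dominant seventh flat nine flat thirteen.
C# — root
E# — major 3rd
G# — perfect 5th
B — minor 7th
D — minor 9th
A — minor 13th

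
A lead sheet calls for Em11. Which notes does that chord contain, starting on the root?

E, G, B, D, F#, A

Em11: minor eleventh on E.
- root: E
- minor 3rd: G
- perfect 5th: B
- minor 7th: D
- major 9th: F#
- perfect 11th: A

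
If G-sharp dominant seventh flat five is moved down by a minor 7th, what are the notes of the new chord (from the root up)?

A#  C##  E  G#

A minor 7th down from G# is A#, so the new chord is A# dominant seventh flat five.
- root: A#
- major 3rd: C##
- diminished 5th: E
- minor 7th: G#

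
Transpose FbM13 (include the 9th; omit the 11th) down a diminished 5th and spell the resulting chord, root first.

Fb down a diminished 5th → Bb. New chord: Bb major thirteenth.
Root: Bb
Major 3rd (3rd): D
Perfect 5th (5th): F
Major 7th (7th): A
Major 9th (9th): C
Major 13th (13th): G

Bb, D, F, A, C, G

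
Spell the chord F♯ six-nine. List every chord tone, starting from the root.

F♯ six-nine: six-nine on F♯.
root → F♯
3rd (major 3rd) → A♯
5th (perfect 5th) → C♯
6th (major 6th) → D♯
9th (major 9th) → G♯

F♯  A♯  C♯  D♯  G♯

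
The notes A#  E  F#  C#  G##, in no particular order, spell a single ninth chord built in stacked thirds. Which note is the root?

F#

Arranged so that each adjacent pair is a third by letter name: F# – A# – C# – E – G##.
The bottom of that stack, F#, is the root (this is F# dominant seventh sharp nine).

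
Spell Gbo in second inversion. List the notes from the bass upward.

Dbb, Gb, Bbb

Gbo = Gb–Bbb–Dbb; second inversion → fifth (Dbb) lowest.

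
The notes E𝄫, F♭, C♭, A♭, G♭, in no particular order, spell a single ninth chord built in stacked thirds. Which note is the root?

Stacking in thirds gives F♭ – A♭ – C♭ – E𝄫 – G♭, so F♭ is the root — F♭ dominant ninth.

F♭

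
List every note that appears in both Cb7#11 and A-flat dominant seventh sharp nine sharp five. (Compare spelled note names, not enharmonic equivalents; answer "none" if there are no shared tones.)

Gb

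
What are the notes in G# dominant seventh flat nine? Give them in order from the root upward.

G# dominant seventh flat nine: dominant seventh flat nine on G-sharp.
- root: G-sharp
- major 3rd: B-sharp
- perfect 5th: D-sharp
- minor 7th: F-sharp
- minor 9th: A

G-sharp, B-sharp, D-sharp, F-sharp, A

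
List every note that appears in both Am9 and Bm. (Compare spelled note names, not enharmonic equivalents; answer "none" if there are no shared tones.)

B

Am9: A C E G B
Bm: B D F#
Common to both → B.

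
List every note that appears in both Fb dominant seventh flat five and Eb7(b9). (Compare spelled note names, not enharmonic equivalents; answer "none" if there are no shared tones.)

Fb dominant seventh flat five: Fb Ab Cbb Ebb
Eb7(b9): Eb G Bb Db Fb
Common to both → Fb.

Fb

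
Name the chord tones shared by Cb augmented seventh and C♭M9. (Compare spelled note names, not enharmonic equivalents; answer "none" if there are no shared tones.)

Cb augmented seventh = Cb, Eb, G, Bbb.
C♭M9 = Cb, Eb, Gb, Bb, Db.
Shared: Cb, Eb.

Cb – Eb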